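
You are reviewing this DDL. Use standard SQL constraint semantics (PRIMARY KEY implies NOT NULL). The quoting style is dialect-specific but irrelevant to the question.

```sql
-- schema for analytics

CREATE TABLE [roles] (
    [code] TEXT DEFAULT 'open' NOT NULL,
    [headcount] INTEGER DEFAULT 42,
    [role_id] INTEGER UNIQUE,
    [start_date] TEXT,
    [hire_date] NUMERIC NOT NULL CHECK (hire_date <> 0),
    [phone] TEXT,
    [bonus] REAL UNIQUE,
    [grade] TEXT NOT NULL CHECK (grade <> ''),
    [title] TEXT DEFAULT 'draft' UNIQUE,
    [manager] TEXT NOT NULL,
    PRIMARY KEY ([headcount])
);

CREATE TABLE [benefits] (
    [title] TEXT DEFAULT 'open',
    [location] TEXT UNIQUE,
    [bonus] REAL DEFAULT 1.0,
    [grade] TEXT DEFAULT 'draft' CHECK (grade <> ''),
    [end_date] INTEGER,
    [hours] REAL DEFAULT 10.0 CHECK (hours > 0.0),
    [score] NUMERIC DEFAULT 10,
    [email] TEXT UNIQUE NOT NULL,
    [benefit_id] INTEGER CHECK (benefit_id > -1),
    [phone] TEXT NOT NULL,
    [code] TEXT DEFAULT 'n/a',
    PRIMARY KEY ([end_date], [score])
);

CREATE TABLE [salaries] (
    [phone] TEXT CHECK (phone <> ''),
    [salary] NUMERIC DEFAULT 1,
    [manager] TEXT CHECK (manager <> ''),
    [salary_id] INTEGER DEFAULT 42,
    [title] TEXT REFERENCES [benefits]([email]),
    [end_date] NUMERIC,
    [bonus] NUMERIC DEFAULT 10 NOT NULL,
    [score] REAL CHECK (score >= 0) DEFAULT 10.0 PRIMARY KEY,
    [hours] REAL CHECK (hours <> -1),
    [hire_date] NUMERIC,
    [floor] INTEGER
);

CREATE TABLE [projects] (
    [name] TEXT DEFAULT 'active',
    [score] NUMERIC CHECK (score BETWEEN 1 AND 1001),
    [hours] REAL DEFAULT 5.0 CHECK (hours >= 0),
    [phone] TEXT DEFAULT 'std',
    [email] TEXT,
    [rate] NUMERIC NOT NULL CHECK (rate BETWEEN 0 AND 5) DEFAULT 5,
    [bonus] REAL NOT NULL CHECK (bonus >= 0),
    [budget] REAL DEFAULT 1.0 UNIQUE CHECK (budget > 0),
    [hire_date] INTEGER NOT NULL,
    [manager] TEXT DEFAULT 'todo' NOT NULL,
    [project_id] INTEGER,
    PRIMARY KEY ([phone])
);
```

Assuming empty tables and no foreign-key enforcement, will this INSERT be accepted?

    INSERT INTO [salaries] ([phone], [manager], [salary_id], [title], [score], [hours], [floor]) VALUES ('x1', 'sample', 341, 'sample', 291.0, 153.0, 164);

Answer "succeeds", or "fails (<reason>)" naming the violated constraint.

succeeds

NOT NULL columns: bonus defaults to 10; score is supplied.
CHECK constraints: 'x1' satisfies (phone <> ''); 'sample' satisfies (manager <> ''); 291.0 satisfies (score >= 0); 153.0 satisfies (hours <> -1).
No constraint is violated.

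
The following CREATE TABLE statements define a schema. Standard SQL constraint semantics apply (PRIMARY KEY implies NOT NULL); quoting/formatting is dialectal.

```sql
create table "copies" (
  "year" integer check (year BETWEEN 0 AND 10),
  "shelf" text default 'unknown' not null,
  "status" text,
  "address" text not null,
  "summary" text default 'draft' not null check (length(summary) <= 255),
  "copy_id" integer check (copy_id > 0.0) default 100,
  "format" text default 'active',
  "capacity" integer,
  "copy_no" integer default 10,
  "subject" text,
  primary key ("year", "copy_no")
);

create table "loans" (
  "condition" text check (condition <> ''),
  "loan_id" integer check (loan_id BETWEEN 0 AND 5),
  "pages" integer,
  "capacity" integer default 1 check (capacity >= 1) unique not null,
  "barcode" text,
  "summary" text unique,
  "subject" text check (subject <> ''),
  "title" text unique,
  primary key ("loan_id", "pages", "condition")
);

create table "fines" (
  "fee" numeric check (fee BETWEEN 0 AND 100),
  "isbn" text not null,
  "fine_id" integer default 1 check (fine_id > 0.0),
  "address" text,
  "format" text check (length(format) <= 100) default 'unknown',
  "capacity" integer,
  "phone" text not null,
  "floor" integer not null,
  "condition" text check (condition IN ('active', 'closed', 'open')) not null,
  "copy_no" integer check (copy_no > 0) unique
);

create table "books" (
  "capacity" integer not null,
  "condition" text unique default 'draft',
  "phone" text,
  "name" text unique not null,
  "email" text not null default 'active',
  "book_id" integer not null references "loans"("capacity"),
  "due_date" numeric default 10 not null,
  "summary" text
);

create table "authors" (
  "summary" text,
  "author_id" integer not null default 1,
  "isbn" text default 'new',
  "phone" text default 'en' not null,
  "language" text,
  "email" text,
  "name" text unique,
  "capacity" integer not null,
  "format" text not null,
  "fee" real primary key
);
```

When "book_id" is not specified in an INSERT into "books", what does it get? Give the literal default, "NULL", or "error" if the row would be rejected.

book_id has no DEFAULT clause.
Omitting it would insert NULL, but it is declared NOT NULL, so the INSERT fails.

error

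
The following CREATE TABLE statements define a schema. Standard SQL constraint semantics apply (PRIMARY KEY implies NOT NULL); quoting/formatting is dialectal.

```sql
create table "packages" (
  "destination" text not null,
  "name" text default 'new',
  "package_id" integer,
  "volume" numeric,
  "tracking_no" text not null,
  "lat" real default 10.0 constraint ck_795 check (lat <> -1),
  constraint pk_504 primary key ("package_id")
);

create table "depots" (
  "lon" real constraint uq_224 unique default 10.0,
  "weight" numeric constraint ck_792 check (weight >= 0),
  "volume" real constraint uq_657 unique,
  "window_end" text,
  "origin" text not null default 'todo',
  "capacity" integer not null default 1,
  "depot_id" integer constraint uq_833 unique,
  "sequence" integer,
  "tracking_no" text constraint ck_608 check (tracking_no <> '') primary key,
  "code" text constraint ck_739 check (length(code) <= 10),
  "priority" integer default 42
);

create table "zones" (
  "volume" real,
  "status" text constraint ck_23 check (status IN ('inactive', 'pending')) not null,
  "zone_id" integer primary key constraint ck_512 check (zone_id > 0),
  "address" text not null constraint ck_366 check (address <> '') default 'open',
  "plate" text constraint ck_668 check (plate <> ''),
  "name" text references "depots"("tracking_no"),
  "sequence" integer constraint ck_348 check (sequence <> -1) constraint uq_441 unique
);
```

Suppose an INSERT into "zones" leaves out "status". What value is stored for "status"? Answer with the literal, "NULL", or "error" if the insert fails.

status has no DEFAULT clause.
Omitting it would insert NULL, but it is declared NOT NULL, so the INSERT fails.

error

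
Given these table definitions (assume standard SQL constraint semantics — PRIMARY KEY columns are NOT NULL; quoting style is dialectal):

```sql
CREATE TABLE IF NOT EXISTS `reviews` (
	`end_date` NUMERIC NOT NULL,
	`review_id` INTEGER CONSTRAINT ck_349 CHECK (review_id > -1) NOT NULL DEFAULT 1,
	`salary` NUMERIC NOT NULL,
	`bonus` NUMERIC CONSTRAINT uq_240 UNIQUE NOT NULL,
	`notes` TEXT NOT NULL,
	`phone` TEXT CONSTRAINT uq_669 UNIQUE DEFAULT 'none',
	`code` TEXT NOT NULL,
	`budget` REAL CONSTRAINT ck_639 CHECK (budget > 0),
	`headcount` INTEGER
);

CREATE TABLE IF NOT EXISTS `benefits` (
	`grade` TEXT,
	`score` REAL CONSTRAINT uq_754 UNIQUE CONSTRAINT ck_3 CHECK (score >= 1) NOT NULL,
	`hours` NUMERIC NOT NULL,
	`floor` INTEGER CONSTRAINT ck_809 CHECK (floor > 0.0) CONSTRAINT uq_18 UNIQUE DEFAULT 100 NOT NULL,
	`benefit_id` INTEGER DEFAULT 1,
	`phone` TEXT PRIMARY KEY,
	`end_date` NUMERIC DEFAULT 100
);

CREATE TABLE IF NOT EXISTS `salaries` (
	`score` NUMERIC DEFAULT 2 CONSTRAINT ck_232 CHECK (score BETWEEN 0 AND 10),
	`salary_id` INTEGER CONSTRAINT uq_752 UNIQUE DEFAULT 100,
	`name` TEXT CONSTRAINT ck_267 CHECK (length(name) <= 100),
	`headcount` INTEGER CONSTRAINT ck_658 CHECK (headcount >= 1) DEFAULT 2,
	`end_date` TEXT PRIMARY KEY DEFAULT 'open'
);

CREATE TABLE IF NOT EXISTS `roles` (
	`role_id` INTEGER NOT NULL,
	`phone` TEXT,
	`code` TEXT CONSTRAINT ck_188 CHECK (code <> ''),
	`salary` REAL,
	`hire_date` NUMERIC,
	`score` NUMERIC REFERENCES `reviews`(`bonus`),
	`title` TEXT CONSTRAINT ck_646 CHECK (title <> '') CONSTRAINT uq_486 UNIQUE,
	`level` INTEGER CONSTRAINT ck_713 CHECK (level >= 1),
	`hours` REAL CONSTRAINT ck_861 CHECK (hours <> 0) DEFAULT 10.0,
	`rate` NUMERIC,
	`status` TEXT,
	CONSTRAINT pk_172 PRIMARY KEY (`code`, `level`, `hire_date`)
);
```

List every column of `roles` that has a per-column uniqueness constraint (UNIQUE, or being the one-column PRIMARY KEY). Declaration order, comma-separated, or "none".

- role_id: no UNIQUE or single-column PK constraint.
- phone: no UNIQUE or single-column PK constraint.
- code: part of a composite PRIMARY KEY — only the tuple is unique, not this column on its own.
- salary: no UNIQUE or single-column PK constraint.
- hire_date: part of a composite PRIMARY KEY — only the tuple is unique, not this column on its own.
- score: no UNIQUE or single-column PK constraint.
- title: declared UNIQUE → unique.
- level: part of a composite PRIMARY KEY — only the tuple is unique, not this column on its own.
- hours: no UNIQUE or single-column PK constraint.
- rate: no UNIQUE or single-column PK constraint.
- status: no UNIQUE or single-column PK constraint.

title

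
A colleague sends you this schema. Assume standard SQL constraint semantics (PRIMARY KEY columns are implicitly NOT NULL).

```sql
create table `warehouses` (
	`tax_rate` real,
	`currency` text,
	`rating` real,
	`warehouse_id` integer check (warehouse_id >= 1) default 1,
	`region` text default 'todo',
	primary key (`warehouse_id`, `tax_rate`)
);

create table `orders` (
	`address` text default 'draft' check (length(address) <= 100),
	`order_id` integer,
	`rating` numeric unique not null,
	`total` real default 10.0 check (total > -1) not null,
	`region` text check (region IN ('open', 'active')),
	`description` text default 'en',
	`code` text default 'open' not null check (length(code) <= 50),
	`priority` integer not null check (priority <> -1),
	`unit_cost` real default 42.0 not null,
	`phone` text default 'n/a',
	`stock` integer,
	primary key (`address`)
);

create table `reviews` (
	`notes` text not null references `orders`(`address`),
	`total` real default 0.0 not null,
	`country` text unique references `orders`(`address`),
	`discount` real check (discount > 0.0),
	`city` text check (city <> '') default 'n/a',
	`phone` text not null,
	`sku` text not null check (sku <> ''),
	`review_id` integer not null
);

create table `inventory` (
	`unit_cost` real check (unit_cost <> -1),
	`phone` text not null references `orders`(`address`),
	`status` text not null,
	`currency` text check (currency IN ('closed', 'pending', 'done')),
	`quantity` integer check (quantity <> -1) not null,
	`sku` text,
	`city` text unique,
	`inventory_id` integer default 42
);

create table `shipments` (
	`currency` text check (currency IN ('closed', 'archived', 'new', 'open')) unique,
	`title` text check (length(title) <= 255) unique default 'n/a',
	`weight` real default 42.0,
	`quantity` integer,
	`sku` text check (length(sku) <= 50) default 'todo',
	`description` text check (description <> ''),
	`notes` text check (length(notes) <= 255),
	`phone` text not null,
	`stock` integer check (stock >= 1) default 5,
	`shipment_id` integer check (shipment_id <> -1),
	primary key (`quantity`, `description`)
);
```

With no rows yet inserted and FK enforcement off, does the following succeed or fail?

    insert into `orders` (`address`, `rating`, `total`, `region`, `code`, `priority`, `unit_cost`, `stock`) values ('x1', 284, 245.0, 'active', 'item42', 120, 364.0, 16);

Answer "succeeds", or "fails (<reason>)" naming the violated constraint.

NOT NULL columns: address is supplied; code is supplied; priority is supplied; rating is supplied; total is supplied; unit_cost is supplied.
CHECK constraints: 'x1' satisfies (length(address) <= 100); 245.0 satisfies (total > -1); 'active' satisfies (region IN ('open', 'active')); 'item42' satisfies (length(code) <= 50); 120 satisfies (priority <> -1).
No constraint is violated.

succeeds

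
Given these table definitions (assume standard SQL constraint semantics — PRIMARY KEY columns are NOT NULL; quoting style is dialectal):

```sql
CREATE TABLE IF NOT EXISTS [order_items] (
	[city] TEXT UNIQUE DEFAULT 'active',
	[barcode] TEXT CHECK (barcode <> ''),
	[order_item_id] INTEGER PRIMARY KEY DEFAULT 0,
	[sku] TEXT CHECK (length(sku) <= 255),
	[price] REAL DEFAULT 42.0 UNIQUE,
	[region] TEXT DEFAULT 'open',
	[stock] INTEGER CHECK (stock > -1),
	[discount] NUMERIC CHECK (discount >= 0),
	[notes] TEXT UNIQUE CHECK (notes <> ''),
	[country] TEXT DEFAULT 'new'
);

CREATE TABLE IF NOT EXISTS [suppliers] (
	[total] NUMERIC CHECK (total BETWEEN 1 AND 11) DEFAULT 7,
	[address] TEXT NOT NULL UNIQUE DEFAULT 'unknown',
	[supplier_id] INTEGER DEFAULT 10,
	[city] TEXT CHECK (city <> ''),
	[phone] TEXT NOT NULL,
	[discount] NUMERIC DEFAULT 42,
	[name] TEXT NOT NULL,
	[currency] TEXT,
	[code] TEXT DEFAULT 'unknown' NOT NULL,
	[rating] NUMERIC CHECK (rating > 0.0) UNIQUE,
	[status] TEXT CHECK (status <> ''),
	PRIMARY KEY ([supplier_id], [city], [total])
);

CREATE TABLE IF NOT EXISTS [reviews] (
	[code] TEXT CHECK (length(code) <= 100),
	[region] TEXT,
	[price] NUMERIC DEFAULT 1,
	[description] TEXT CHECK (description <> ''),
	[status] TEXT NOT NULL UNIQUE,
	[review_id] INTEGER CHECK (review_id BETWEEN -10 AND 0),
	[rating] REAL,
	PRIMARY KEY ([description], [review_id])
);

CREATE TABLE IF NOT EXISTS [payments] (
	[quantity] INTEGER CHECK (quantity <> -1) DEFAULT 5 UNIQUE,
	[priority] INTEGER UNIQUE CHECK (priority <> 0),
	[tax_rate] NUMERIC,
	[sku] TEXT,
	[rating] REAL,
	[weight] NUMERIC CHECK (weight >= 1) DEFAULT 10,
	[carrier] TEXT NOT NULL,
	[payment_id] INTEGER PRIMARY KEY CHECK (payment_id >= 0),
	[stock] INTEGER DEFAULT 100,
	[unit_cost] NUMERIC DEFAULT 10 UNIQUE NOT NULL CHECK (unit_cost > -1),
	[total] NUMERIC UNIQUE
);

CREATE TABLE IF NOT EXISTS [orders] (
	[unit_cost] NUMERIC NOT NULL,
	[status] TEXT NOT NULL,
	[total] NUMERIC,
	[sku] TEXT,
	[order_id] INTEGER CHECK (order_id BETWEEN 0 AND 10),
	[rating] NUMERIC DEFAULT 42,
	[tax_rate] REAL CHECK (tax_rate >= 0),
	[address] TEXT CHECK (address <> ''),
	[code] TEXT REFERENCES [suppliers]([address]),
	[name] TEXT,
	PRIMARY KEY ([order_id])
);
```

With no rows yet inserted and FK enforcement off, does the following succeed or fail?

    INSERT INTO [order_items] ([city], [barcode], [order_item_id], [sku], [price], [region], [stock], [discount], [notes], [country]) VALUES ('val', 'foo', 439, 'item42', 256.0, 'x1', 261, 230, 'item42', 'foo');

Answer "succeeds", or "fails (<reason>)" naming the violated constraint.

succeeds

NOT NULL columns: order_item_id is supplied.
CHECK constraints: 'foo' satisfies (barcode <> ''); 'item42' satisfies (length(sku) <= 255); 261 satisfies (stock > -1); 230 satisfies (discount >= 0); 'item42' satisfies (notes <> '').
No constraint is violated.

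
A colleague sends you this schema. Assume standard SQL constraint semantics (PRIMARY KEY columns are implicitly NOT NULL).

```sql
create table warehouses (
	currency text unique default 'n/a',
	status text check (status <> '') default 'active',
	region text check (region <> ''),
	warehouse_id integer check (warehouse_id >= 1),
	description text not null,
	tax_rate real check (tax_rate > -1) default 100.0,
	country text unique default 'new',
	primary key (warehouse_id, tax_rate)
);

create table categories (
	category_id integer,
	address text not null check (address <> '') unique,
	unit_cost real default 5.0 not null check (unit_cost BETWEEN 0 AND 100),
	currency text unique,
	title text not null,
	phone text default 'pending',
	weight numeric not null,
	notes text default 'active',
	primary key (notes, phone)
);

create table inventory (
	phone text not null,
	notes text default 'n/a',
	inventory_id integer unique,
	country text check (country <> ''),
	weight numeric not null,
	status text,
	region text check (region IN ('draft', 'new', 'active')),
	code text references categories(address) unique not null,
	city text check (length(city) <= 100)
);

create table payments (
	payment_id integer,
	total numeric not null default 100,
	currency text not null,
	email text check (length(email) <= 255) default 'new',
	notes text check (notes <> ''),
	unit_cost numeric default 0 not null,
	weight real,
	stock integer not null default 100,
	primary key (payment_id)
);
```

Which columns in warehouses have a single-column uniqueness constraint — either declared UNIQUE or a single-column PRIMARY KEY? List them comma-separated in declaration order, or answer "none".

currency, country

- currency: declared UNIQUE → unique.
- status: no UNIQUE or single-column PK constraint.
- region: no UNIQUE or single-column PK constraint.
- warehouse_id: part of a composite PRIMARY KEY — only the tuple is unique, not this column on its own.
- description: no UNIQUE or single-column PK constraint.
- tax_rate: part of a composite PRIMARY KEY — only the tuple is unique, not this column on its own.
- country: declared UNIQUE → unique.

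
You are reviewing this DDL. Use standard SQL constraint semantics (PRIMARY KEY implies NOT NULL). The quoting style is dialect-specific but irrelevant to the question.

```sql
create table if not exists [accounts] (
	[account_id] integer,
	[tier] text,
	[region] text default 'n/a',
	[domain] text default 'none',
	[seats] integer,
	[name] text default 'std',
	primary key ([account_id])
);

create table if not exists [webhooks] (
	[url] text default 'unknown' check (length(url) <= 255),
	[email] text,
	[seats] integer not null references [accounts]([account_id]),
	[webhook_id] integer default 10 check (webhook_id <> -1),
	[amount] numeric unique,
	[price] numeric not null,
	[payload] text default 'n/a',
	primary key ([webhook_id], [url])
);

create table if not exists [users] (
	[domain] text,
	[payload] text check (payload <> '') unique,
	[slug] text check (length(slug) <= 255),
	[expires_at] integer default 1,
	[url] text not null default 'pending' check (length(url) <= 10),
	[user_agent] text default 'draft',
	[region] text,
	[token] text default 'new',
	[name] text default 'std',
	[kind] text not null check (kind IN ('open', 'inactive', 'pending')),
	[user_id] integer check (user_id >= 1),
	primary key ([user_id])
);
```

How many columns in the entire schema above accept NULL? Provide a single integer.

accounts: 5 nullable (tier, region, domain, seats, name — PK (account_id) and explicit NOT NULL columns excluded).
webhooks: 3 nullable (email, amount, payload — PK (webhook_id, url) and explicit NOT NULL columns excluded).
users: 8 nullable (domain, payload, slug, expires_at, user_agent, region, token, name — PK (user_id) and explicit NOT NULL columns excluded).
Total: 5 + 3 + 8 = 16.

16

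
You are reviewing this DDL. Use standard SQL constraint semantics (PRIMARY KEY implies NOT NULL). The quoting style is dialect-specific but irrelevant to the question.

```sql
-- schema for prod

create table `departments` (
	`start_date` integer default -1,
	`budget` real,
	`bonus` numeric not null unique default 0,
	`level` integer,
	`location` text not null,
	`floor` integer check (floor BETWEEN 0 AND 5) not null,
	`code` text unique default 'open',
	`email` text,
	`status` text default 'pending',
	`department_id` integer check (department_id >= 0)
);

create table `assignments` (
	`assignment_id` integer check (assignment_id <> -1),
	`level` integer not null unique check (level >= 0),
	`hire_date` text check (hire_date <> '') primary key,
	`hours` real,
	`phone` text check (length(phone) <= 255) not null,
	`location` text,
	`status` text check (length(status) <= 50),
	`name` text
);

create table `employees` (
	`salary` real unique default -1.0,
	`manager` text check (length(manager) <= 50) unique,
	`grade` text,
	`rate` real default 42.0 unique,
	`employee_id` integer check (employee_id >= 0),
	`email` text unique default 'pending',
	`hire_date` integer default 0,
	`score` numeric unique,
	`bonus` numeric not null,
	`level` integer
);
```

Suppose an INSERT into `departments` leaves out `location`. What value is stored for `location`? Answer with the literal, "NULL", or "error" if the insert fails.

error

location has no DEFAULT clause.
Omitting it would insert NULL, but it is declared NOT NULL, so the INSERT fails.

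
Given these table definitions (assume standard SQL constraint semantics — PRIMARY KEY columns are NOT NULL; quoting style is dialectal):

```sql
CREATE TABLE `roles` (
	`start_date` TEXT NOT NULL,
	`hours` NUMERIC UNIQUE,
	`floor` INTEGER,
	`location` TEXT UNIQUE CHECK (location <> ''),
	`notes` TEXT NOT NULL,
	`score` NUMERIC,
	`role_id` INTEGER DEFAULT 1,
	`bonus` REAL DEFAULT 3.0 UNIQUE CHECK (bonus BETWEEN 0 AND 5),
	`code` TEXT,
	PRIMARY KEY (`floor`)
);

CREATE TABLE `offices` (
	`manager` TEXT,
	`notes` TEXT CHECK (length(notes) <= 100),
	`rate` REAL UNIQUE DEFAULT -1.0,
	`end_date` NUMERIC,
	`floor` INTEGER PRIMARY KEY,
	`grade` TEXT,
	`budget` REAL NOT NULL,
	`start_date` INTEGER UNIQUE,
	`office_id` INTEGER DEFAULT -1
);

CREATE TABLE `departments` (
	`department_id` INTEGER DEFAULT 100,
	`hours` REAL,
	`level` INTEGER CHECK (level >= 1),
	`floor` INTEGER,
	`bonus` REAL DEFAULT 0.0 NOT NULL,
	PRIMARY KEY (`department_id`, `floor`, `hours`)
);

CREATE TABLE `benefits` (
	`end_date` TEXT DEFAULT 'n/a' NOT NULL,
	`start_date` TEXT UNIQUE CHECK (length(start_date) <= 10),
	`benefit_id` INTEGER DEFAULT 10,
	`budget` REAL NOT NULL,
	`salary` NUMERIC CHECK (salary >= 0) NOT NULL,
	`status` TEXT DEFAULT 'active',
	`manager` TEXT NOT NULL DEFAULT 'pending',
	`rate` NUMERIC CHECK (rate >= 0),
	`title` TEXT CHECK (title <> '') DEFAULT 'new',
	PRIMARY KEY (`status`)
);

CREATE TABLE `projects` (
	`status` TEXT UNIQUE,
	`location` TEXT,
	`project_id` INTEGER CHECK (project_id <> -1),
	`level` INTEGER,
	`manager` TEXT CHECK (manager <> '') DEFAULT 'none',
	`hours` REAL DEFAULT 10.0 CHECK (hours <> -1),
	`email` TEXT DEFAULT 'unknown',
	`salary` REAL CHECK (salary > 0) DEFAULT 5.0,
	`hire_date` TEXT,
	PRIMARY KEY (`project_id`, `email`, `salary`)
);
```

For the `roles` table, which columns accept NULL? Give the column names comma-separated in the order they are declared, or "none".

- start_date: declared NOT NULL → not nullable.
- hours: UNIQUE does not imply NOT NULL → nullable.
- floor: part of the PRIMARY KEY, which implies NOT NULL → not nullable.
- location: CHECK does not forbid NULL (a CHECK constraint passes when its expression is NULL) → nullable.
- notes: declared NOT NULL → not nullable.
- score: no NOT NULL constraint applies → nullable.
- role_id: DEFAULT only fills an omitted column; an explicit NULL is still allowed → nullable.
- bonus: CHECK does not forbid NULL (a CHECK constraint passes when its expression is NULL) → nullable.
- code: no NOT NULL constraint applies → nullable.

hours, location, score, role_id, bonus, code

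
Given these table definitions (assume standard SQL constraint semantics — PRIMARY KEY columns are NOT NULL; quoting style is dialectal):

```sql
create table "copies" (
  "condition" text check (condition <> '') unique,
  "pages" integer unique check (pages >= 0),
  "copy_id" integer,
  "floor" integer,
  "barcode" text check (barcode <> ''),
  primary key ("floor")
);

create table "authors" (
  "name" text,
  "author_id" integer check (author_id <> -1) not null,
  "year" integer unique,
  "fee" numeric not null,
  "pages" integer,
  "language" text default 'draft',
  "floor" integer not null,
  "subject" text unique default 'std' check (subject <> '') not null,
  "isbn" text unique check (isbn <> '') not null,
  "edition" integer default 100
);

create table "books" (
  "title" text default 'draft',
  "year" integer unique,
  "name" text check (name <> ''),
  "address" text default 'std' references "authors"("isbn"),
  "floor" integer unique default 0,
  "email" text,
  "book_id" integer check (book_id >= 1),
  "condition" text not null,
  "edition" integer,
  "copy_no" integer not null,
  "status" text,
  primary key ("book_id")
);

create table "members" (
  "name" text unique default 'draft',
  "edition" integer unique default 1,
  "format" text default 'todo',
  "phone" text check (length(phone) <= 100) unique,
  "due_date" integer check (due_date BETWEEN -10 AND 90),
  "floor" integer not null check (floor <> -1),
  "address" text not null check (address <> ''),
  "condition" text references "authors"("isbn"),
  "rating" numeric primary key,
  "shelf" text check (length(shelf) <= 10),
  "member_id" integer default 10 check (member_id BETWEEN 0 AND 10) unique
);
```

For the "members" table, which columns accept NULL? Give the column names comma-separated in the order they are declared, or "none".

name, edition, format, phone, due_date, condition, shelf, member_id

- name: UNIQUE does not imply NOT NULL → nullable.
- edition: UNIQUE does not imply NOT NULL → nullable.
- format: DEFAULT only fills an omitted column; an explicit NULL is still allowed → nullable.
- phone: CHECK does not forbid NULL (a CHECK constraint passes when its expression is NULL) → nullable.
- due_date: CHECK does not forbid NULL (a CHECK constraint passes when its expression is NULL) → nullable.
- floor: declared NOT NULL → not nullable.
- address: declared NOT NULL → not nullable.
- condition: a foreign key column may be NULL unless separately constrained → nullable.
- rating: part of the PRIMARY KEY, which implies NOT NULL → not nullable.
- shelf: CHECK does not forbid NULL (a CHECK constraint passes when its expression is NULL) → nullable.
- member_id: CHECK does not forbid NULL (a CHECK constraint passes when its expression is NULL) → nullable.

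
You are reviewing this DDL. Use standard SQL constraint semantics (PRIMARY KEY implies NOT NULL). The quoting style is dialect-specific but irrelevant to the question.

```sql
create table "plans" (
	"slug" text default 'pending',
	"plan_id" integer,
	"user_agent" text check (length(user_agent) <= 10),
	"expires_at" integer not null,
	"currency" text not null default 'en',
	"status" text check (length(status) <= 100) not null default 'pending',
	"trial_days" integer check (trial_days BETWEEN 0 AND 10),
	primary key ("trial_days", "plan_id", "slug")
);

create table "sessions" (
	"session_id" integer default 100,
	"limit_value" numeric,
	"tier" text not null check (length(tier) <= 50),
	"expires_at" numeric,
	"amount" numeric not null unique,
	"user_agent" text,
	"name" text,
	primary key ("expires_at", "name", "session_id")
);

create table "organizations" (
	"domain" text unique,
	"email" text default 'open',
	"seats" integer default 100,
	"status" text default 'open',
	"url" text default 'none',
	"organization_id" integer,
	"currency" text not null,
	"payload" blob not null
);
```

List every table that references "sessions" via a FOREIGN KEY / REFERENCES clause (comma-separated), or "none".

No REFERENCES clause anywhere in the schema names sessions.

none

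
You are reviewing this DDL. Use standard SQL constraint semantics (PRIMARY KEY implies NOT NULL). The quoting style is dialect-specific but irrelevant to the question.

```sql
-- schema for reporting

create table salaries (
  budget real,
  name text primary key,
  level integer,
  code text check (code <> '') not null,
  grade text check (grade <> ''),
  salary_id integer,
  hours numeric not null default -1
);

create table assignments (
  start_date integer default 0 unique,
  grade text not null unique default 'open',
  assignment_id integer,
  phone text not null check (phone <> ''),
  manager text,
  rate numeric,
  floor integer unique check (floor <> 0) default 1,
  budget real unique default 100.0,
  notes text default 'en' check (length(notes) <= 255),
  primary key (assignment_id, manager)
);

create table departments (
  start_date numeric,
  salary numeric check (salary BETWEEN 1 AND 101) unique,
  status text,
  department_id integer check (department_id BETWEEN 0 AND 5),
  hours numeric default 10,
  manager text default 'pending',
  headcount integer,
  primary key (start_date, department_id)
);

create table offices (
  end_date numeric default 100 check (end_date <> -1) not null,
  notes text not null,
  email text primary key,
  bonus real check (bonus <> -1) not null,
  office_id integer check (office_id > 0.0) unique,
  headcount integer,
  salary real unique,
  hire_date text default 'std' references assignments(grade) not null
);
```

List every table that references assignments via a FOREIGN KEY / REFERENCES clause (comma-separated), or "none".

- offices.hire_date references assignments(grade).

offices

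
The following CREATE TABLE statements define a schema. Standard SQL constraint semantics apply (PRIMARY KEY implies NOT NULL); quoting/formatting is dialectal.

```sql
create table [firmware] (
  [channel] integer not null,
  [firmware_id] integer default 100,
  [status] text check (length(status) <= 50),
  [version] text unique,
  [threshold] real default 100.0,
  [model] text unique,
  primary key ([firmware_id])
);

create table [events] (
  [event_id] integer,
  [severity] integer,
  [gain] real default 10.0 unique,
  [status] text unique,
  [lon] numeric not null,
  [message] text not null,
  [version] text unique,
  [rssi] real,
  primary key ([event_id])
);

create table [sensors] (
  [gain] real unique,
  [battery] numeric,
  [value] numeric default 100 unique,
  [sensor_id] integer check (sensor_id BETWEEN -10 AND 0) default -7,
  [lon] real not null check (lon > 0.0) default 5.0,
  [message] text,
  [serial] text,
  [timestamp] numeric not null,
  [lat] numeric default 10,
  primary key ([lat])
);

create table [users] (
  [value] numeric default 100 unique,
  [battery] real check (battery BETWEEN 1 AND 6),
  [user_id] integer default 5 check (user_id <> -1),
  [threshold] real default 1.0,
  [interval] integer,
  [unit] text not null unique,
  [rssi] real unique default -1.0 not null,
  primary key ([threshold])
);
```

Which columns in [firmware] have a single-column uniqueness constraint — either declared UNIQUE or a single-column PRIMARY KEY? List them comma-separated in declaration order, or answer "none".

- channel: no UNIQUE or single-column PK constraint.
- firmware_id: single-column PRIMARY KEY → unique.
- status: no UNIQUE or single-column PK constraint.
- version: declared UNIQUE → unique.
- threshold: no UNIQUE or single-column PK constraint.
- model: declared UNIQUE → unique.

firmware_id, version, model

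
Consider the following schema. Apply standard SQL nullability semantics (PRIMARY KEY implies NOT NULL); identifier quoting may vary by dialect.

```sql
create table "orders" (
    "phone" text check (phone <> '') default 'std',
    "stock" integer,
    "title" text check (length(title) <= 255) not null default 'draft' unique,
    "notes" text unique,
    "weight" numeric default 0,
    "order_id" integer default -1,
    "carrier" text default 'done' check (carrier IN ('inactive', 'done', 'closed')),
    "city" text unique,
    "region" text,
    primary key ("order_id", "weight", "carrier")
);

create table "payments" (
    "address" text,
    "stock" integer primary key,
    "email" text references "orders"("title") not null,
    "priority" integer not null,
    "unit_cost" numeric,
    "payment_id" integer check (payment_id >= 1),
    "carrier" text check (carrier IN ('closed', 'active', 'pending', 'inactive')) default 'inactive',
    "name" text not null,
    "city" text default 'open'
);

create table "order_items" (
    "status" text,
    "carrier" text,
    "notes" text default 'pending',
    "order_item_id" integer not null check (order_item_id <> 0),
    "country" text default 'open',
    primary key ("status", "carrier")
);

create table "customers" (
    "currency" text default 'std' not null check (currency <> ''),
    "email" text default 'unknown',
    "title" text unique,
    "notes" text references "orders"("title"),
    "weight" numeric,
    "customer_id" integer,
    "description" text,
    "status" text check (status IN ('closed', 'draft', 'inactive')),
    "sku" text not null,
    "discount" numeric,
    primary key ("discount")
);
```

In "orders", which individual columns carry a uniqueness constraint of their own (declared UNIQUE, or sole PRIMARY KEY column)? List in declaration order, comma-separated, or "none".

- phone: no UNIQUE or single-column PK constraint.
- stock: no UNIQUE or single-column PK constraint.
- title: declared UNIQUE → unique.
- notes: declared UNIQUE → unique.
- weight: part of a composite PRIMARY KEY — only the tuple is unique, not this column on its own.
- order_id: part of a composite PRIMARY KEY — only the tuple is unique, not this column on its own.
- carrier: part of a composite PRIMARY KEY — only the tuple is unique, not this column on its own.
- city: declared UNIQUE → unique.
- region: no UNIQUE or single-column PK constraint.

title, notes, city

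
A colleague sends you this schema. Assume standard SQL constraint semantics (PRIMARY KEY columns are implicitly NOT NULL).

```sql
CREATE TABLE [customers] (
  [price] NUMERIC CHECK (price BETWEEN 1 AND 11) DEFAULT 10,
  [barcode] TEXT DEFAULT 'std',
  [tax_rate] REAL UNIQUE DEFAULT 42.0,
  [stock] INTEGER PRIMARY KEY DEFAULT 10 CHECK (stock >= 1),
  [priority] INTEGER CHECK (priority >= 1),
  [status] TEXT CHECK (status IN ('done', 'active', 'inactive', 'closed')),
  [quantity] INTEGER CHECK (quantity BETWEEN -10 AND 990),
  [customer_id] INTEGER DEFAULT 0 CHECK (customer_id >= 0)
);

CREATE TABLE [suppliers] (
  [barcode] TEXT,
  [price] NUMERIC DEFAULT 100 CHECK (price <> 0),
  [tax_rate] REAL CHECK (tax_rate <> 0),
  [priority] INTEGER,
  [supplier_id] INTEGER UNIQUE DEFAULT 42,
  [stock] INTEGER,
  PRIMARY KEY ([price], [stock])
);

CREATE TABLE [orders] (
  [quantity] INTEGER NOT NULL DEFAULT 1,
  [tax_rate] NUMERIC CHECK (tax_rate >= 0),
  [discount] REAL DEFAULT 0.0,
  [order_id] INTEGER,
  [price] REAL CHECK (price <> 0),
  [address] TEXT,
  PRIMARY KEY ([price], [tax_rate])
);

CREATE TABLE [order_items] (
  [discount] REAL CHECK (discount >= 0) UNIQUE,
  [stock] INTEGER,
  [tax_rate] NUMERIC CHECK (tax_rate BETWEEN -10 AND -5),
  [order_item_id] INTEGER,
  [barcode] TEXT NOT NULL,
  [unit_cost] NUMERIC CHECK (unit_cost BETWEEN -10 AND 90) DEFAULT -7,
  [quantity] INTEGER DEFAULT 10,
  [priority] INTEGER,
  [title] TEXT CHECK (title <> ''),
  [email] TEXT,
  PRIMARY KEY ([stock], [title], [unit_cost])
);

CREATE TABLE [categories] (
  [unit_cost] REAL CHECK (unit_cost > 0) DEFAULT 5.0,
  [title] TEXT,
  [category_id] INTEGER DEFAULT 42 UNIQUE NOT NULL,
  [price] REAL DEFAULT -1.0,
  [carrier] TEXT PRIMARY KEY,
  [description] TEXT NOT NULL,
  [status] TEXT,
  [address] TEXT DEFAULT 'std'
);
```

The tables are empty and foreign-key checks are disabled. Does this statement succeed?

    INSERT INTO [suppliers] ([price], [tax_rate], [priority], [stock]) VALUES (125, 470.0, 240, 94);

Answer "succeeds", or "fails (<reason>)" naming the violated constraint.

succeeds

NOT NULL columns: price is supplied; stock is supplied.
CHECK constraints: 125 satisfies (price <> 0); 470.0 satisfies (tax_rate <> 0).
No constraint is violated.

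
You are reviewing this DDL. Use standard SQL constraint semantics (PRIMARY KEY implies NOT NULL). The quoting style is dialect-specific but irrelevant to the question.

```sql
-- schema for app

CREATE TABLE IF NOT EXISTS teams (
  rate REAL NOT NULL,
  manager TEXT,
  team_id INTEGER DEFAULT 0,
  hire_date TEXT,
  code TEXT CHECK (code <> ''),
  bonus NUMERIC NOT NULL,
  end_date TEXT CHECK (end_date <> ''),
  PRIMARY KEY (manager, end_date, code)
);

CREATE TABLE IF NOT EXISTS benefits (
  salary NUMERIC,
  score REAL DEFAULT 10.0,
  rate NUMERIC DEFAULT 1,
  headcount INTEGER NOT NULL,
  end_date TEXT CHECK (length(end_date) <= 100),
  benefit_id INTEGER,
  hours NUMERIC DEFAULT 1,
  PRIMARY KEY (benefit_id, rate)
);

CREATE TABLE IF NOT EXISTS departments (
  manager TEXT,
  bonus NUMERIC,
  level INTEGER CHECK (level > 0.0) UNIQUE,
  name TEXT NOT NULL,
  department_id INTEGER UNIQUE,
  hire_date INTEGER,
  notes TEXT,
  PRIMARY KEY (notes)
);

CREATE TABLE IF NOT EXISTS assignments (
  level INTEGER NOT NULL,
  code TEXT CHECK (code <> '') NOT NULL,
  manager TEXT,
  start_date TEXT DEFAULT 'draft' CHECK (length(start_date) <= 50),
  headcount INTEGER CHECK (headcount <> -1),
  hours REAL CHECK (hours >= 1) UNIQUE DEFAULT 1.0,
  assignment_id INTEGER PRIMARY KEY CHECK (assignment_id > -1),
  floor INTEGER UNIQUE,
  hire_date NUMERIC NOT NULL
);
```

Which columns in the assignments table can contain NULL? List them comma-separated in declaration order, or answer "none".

manager, start_date, headcount, hours, floor

- level: declared NOT NULL → not nullable.
- code: declared NOT NULL → not nullable.
- manager: no NOT NULL constraint applies → nullable.
- start_date: CHECK does not forbid NULL (a CHECK constraint passes when its expression is NULL) → nullable.
- headcount: CHECK does not forbid NULL (a CHECK constraint passes when its expression is NULL) → nullable.
- hours: CHECK does not forbid NULL (a CHECK constraint passes when its expression is NULL) → nullable.
- assignment_id: part of the PRIMARY KEY, which implies NOT NULL → not nullable.
- floor: UNIQUE does not imply NOT NULL → nullable.
- hire_date: declared NOT NULL → not nullable.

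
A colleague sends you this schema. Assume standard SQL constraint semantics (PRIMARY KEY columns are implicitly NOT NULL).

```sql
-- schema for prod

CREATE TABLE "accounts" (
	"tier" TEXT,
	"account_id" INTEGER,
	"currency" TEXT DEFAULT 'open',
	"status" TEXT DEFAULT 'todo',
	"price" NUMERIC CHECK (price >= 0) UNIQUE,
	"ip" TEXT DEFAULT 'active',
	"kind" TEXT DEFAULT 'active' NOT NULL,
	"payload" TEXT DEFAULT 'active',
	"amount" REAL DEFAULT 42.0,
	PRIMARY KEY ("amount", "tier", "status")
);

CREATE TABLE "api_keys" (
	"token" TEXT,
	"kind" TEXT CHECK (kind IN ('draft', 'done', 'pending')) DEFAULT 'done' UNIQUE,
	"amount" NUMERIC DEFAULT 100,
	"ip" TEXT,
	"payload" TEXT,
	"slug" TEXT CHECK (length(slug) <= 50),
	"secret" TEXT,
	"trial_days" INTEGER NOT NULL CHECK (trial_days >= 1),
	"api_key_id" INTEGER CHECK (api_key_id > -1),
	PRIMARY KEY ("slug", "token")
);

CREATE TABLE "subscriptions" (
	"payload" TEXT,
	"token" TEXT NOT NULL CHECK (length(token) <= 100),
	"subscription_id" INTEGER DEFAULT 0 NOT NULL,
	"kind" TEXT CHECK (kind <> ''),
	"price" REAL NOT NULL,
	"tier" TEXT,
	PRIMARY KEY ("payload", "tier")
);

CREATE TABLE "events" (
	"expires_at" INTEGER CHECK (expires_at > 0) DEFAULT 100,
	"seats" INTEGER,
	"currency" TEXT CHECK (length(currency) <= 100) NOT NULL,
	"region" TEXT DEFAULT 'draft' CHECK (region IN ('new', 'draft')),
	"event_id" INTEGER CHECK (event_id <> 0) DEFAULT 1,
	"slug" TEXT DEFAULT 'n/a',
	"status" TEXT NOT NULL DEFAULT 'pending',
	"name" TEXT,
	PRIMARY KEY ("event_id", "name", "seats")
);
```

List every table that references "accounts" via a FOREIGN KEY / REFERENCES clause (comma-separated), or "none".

No REFERENCES clause anywhere in the schema names accounts.

none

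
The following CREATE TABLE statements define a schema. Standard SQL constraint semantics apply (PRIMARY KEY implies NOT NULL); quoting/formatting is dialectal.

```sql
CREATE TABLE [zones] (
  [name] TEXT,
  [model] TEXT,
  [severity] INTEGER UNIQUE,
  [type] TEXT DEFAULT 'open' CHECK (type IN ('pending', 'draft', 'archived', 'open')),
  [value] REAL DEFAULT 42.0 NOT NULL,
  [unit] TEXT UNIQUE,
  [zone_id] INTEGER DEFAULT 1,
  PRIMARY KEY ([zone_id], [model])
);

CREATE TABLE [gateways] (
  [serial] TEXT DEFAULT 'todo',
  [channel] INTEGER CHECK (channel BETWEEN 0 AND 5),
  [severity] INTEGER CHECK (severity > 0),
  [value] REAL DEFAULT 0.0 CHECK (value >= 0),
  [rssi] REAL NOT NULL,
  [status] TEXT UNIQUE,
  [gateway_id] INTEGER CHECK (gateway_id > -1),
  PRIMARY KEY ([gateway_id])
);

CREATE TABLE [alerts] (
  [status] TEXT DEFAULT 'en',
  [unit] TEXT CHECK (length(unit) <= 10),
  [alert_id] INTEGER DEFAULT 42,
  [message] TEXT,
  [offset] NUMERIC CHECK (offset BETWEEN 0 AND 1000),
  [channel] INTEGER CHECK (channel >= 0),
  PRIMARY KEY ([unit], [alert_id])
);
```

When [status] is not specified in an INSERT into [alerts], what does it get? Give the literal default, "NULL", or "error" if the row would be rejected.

'en'

status has an explicit DEFAULT 'en'.
When the column is omitted from an INSERT, that default is used.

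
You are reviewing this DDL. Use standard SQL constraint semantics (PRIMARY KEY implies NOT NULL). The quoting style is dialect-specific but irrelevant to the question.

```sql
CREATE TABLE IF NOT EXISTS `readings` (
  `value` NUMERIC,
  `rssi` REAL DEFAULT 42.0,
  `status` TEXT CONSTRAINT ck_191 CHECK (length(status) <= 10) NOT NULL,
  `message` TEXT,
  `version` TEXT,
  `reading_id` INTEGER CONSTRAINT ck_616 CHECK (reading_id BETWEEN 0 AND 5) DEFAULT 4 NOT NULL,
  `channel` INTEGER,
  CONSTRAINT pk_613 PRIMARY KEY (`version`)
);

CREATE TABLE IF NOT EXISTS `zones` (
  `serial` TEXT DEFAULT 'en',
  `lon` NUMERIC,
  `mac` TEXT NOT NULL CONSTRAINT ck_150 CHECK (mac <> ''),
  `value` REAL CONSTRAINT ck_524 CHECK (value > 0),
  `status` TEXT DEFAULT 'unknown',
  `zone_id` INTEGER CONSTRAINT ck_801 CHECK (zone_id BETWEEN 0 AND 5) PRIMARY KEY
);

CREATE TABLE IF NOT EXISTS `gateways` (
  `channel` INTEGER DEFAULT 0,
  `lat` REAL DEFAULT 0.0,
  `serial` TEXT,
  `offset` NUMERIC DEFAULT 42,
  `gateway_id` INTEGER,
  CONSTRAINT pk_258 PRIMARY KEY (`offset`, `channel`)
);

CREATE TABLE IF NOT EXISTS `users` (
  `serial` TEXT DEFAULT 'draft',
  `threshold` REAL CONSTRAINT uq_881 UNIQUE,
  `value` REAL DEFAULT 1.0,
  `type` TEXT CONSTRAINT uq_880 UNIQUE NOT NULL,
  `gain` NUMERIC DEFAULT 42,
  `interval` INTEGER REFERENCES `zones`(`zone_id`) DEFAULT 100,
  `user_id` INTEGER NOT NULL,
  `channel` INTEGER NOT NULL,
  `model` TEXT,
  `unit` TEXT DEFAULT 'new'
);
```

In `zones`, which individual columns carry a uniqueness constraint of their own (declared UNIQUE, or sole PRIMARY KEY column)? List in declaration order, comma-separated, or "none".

- serial: no UNIQUE or single-column PK constraint.
- lon: no UNIQUE or single-column PK constraint.
- mac: no UNIQUE or single-column PK constraint.
- value: no UNIQUE or single-column PK constraint.
- status: no UNIQUE or single-column PK constraint.
- zone_id: single-column PRIMARY KEY → unique.

zone_id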